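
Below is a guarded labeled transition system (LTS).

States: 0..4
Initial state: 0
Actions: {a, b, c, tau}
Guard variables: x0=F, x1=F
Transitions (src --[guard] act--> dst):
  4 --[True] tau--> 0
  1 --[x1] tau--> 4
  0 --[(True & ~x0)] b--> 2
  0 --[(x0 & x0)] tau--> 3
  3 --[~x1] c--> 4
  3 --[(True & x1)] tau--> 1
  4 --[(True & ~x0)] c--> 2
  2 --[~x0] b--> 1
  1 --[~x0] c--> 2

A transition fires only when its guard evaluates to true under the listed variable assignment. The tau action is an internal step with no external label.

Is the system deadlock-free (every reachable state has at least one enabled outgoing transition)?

Answer: DEADLOCK-FREE

Trace:
Reach set: {0,1,2}
  0: b→2  [1 exit(s)]
  1: c→2  [1 exit(s)]
  2: b→1  [1 exit(s)]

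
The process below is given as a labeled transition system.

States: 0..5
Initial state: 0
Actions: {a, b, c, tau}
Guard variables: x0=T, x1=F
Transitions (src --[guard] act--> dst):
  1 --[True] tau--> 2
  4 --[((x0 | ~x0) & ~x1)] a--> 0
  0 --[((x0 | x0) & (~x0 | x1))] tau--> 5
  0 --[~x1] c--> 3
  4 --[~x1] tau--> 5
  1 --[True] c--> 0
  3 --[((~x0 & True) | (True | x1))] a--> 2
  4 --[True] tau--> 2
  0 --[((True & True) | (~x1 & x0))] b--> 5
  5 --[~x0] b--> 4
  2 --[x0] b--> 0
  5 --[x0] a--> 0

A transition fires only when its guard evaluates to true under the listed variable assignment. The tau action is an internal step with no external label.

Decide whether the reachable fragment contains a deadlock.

Answer: DEADLOCK-FREE

Working:
Reach set: {0,2,3,5}
  0: b→5  c→3  [deg 2]
  2: b→0  [deg 1]
  3: a→2  [deg 1]
  5: a→0  [deg 1]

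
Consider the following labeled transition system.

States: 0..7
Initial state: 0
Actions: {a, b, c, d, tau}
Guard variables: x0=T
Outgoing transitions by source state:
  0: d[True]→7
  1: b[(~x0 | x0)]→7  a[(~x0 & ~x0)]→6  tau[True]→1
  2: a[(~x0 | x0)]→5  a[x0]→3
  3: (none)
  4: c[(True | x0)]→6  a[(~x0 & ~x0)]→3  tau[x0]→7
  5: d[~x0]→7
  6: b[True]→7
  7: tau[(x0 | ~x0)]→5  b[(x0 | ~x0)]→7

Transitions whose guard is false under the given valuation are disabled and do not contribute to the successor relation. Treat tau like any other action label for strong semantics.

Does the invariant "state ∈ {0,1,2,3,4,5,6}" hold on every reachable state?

Answer: INVARIANT VIOLATED at state 7

Working:
Inv-set: {0,1,2,3,4,5,6}
Reach set: {0,5,7}
  0: ok
  5: ok
  7: outside
witness against invariant: d → 7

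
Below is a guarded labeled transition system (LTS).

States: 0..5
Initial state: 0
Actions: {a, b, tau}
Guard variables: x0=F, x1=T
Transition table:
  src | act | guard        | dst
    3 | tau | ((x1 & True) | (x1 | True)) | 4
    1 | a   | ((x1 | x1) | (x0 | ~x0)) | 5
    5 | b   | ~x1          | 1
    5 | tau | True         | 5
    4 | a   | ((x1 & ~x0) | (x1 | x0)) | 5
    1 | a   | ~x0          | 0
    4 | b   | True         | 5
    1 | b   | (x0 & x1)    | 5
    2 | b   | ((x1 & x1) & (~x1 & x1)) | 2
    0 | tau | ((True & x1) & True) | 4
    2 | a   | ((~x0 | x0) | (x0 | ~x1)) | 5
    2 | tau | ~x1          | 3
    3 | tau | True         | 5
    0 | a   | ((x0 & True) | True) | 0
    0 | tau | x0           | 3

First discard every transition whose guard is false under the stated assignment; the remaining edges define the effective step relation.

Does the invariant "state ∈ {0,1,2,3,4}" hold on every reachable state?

Inv-set: {0,1,2,3,4}
Reachable = {0,4,5}
  0: safe
  4: safe
  5: ✗ unsafe
counterexample path to 5: tau·a

Answer: INVARIANT VIOLATED at state 5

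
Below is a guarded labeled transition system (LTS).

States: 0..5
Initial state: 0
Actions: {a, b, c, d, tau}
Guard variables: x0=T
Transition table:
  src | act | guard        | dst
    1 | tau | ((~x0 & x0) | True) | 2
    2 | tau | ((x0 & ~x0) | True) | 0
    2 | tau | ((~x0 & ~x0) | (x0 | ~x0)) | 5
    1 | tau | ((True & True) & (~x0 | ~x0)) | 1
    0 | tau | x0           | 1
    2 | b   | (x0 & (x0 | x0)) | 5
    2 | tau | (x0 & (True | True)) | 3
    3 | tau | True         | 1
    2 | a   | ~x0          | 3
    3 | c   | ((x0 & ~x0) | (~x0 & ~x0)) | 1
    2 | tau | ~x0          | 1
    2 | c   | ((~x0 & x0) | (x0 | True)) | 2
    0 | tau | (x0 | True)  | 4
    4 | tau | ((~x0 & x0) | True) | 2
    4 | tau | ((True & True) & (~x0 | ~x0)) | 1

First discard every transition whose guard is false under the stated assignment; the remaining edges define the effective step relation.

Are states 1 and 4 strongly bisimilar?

Bisimulation quotient by refinement:
  P[0] = {{0,1,2,3,4,5}}
  P[1] = {{0,1,3,4},{2},{5}}
  P[2] = {{0,3},{1,4},{2},{5}}
stable after 3 split(s): 4 block(s)
[1]={1,4}  [4]={1,4}

Answer: BISIMILAR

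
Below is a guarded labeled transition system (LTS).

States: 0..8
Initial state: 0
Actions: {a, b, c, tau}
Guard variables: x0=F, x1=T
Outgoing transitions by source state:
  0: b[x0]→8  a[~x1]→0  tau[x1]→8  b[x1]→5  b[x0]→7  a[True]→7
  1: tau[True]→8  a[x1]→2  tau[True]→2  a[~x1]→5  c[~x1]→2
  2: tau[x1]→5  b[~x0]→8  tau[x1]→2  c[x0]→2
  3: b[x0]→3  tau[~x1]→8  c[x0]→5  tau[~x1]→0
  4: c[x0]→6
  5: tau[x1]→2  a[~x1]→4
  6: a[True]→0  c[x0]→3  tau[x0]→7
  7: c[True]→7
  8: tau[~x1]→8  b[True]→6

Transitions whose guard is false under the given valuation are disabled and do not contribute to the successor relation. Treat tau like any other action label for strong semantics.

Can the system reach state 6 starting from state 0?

Answer: REACHABLE

Working:
13 transition(s) survive guard evaluation.
L0 = {0}
L1 = {5,7,8}  now seen {0,5,7,8}
L2 = {2,6}  now seen {0,2,5,6,7,8}
Reachable = {0,2,5,6,7,8}
trace reaching 6: tau·b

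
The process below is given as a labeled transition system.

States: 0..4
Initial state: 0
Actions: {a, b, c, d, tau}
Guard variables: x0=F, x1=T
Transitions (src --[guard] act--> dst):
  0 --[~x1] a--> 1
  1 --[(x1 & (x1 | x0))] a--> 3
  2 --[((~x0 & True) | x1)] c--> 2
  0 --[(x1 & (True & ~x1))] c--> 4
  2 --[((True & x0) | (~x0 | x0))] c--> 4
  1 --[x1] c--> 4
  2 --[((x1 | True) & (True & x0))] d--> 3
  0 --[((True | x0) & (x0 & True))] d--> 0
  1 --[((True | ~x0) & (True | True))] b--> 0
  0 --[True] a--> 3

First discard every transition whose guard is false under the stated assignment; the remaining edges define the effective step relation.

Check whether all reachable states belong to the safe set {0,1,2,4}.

Allowed set {0,1,2,4}
Reachable = {0,3}
  0: safe
  3: ✗ unsafe
reach 3 via a — violates

Answer: INVARIANT VIOLATED at state 3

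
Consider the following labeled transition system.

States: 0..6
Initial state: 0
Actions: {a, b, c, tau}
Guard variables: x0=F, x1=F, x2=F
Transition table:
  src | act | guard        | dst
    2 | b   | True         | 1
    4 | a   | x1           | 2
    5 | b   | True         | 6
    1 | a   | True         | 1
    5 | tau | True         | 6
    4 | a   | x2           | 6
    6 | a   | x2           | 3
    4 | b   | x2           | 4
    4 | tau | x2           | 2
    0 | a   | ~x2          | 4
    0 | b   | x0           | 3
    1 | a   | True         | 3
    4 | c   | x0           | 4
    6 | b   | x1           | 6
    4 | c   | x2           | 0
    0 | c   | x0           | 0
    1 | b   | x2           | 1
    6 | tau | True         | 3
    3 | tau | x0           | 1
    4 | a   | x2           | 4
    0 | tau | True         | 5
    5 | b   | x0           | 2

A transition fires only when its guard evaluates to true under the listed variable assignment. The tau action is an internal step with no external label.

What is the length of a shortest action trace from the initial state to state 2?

Layered search for 2:
  Layer 0: {0}
  Layer 1: {4,5}
  Layer 2: {6}
  Layer 3: {3}
2 never appears.

Answer: UNREACHABLE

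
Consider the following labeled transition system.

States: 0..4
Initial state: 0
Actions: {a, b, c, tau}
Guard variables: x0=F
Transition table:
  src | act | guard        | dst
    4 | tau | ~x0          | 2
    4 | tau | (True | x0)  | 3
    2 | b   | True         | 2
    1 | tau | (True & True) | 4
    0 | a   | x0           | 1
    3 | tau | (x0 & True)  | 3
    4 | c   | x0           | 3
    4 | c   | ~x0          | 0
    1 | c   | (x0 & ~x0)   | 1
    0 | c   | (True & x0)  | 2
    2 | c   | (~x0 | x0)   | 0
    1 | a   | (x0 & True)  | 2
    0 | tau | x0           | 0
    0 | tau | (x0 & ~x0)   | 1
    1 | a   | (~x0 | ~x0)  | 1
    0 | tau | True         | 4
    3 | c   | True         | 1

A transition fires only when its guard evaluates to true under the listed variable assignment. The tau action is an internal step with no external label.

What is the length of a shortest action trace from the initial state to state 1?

Answer: 3

Analysis:
Layered search for 1:
  depth 0: {0}
  depth 1: {4}
  depth 2: {2,3}
  depth 3: {1}
depth(1)=3, e.g. tau·tau·c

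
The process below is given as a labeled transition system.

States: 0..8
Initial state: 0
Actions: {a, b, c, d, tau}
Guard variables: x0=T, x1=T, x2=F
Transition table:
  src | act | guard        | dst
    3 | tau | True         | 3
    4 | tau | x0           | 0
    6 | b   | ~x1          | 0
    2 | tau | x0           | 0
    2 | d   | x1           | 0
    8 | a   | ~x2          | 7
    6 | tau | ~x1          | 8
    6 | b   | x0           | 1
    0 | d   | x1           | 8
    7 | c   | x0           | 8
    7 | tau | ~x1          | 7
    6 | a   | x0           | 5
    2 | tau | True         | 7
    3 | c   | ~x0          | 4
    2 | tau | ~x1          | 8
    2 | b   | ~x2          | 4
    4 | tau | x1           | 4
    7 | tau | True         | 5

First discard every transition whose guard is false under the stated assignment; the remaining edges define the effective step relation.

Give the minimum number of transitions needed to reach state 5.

Breadth-first toward 5:
  L0 = {0}
  L1 = {8}
  L2 = {7}
  L3 = {5}
5 enters at depth 3; path d·a·tau

Answer: 3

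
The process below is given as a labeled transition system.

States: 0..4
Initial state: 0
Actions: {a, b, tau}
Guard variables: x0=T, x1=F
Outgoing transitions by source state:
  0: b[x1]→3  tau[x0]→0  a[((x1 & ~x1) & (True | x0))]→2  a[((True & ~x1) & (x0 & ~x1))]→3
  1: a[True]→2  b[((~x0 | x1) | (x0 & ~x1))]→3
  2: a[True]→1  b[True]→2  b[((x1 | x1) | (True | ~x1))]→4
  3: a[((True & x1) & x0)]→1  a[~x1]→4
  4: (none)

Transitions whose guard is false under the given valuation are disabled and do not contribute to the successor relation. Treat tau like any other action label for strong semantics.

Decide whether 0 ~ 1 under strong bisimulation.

Answer: NOT BISIMILAR

Working:
Compute ~ classes (split until stable):
  round 0: {{0,1,2,3,4}}
  round 1: {{0},{1,2},{3},{4}}
  round 2: {{0},{1},{2},{3},{4}}
Fixed point at round 3; 5 class(es).
[0]={0}  [1]={1}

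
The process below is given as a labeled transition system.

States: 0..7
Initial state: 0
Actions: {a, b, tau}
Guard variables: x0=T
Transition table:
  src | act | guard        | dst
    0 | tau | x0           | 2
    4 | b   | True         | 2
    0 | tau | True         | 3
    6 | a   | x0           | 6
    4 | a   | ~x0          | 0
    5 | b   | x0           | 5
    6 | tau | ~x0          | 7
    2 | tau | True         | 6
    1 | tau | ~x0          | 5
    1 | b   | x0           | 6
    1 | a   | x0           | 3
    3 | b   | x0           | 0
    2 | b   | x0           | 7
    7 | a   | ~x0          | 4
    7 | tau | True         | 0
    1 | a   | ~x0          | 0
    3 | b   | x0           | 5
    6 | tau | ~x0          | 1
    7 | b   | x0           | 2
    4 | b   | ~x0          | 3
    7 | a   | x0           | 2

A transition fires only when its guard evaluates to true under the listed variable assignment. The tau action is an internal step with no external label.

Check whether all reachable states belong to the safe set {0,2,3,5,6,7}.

Answer: INVARIANT HOLDS

Trace:
Inv-set: {0,2,3,5,6,7}
Reach set: {0,2,3,5,6,7}
  0: ✓
  2: ✓
  3: ✓
  5: ✓
  6: ✓
  7: ✓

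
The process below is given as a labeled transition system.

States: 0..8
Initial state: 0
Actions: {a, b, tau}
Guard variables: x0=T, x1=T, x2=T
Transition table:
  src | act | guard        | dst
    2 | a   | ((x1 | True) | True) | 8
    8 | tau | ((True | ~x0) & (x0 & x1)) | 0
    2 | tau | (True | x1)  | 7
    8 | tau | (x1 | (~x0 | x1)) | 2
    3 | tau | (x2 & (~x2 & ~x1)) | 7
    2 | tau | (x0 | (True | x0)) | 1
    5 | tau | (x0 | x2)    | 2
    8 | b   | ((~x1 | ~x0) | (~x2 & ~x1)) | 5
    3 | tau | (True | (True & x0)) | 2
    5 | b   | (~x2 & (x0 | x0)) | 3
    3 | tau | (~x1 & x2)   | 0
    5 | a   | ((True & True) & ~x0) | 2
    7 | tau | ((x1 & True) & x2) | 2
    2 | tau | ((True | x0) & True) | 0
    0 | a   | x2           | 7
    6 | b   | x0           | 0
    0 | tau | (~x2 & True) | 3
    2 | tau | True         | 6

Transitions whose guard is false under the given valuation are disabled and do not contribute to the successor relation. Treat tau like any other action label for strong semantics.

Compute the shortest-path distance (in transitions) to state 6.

BFS to 6:
  Layer 0: {0}
  Layer 1: {7}
  Layer 2: {2}
  Layer 3: {1,6,8}
first hit 6 at d=3 via a·tau·tau

Answer: 3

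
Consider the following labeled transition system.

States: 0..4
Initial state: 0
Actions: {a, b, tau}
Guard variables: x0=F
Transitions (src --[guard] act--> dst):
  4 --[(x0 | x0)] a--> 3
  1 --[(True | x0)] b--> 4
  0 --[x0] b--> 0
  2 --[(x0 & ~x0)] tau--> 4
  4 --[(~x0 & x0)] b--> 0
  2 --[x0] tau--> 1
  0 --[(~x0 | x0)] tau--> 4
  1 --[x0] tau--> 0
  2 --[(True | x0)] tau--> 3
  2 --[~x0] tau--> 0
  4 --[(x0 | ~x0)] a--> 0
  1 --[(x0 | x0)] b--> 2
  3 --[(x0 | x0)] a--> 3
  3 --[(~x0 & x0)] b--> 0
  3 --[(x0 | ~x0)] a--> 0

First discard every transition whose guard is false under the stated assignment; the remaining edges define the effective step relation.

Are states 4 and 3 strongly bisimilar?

Compute ~ classes (split until stable):
  π0 = {{0,1,2,3,4}}
  π1 = {{0,2},{1},{3,4}}
  π2 = {{0},{1},{2},{3,4}}
4 equivalence class(es) (converged in 3)
class of 4: {3,4}; class of 3: {3,4}

Answer: BISIMILAR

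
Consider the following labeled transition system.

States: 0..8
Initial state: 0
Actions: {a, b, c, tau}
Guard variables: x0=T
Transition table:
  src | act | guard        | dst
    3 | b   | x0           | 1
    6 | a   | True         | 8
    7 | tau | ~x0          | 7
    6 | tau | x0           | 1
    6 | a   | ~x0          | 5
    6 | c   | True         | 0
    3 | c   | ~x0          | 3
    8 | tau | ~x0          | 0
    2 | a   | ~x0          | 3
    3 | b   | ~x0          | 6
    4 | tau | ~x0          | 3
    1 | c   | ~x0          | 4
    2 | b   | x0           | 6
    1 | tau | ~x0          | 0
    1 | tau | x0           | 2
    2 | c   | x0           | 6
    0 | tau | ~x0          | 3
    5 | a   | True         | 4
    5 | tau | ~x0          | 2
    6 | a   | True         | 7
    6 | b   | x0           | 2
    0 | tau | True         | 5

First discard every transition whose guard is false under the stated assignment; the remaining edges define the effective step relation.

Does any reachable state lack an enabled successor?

R = {0,4,5}
  0: tau→5  [1 exit(s)]
  4: ∅  [STUCK]
  5: a→4  [1 exit(s)]
Path to 4: tau·a

Answer: DEADLOCK at state 4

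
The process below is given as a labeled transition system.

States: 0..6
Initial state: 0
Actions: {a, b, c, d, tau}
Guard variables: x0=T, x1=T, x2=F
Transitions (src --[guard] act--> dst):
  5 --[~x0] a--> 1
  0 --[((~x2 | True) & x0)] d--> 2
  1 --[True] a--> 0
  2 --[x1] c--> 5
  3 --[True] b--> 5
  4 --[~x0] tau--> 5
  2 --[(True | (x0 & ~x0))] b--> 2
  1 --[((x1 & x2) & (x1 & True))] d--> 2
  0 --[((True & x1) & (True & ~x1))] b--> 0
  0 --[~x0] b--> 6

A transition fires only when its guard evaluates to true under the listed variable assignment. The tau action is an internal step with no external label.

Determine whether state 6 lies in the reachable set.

Answer: UNREACHABLE

Analysis:
5 transition(s) survive guard evaluation.
L0 = {0}
L1 = {2}  cumulative {0,2}
L2 = {5}  cumulative {0,2,5}
Reachable = {0,2,5}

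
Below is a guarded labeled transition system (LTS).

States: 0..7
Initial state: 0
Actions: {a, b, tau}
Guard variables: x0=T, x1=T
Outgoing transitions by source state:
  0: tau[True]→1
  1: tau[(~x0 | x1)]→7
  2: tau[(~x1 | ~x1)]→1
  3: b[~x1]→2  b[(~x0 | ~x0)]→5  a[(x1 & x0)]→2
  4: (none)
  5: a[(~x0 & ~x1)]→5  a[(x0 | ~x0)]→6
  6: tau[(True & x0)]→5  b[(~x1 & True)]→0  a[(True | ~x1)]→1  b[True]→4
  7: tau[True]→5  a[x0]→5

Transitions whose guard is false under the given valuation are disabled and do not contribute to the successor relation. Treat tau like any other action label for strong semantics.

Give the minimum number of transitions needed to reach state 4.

Answer: 5

Analysis:
Layered search for 4:
  depth 0: {0}
  depth 1: {1}
  depth 2: {7}
  depth 3: {5}
  depth 4: {6}
  depth 5: {4}
4 enters at depth 5; path tau·tau·a·a·b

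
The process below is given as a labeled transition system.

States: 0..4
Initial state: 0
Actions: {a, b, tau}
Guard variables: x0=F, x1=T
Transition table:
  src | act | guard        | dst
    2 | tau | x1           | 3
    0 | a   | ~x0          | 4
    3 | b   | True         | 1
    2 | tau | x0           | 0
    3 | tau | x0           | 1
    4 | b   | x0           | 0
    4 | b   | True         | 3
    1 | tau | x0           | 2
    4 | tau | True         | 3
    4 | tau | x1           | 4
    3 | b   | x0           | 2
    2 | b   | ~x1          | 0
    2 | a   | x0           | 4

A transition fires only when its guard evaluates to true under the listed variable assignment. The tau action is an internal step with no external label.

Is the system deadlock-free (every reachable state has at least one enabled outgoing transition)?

R = {0,1,3,4}
  0: a→4  [deg 1]
  1: ∅  [no exit]
  3: b→1  [deg 1]
  4: b→3  tau→3  tau→4  [deg 3]
Path to 1: a·b·b

Answer: DEADLOCK at state 1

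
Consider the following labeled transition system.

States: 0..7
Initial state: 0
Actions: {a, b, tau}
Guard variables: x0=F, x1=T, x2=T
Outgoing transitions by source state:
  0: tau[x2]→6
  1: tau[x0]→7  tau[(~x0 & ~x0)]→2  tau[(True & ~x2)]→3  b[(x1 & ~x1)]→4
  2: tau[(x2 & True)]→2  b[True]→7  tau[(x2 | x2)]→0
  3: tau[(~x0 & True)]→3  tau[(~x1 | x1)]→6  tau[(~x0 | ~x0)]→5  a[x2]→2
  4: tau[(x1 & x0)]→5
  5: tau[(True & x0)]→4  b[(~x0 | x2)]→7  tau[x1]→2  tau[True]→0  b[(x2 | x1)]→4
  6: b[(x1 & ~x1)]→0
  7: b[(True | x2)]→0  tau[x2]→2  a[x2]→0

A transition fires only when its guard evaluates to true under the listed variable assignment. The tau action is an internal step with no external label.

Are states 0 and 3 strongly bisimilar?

Answer: NOT BISIMILAR

Trace:
Bisimulation quotient by refinement:
  π0 = {{0,1,2,3,4,5,6,7}}
  π1 = {{0,1},{2,5},{3},{4,6},{7}}
  π2 = {{0},{1},{2},{3},{4,6},{5},{7}}
Fixed point at round 3; 7 class(es).
0∈{0}, 3∈{3}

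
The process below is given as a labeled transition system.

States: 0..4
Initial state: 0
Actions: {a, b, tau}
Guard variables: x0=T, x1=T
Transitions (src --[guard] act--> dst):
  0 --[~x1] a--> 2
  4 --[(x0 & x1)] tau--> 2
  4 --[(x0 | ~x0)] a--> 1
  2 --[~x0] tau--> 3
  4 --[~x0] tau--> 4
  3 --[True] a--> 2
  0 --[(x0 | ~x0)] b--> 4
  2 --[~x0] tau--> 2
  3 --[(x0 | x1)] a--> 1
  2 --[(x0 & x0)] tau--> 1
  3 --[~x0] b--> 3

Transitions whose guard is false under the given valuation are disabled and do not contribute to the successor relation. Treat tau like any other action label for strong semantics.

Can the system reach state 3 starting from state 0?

After dropping false guards: 6 live edges.
depth 0: {0}
depth 1: {4}  total {0,4}
depth 2: {1,2}  total {0,1,2,4}
R = {0,1,2,4}

Answer: UNREACHABLE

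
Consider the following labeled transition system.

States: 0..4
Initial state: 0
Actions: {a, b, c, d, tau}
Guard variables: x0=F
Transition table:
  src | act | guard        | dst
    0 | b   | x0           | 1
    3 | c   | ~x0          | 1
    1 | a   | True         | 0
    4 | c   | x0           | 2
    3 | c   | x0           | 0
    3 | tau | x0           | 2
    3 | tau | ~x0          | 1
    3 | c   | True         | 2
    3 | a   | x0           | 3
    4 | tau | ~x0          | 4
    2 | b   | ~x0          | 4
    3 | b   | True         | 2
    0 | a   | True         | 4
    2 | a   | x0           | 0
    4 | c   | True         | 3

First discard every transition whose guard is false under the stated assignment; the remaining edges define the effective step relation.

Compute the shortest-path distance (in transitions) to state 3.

Layered search for 3:
  depth 0: {0}
  depth 1: {4}
  depth 2: {3}
depth(3)=2, e.g. a·c

Answer: 2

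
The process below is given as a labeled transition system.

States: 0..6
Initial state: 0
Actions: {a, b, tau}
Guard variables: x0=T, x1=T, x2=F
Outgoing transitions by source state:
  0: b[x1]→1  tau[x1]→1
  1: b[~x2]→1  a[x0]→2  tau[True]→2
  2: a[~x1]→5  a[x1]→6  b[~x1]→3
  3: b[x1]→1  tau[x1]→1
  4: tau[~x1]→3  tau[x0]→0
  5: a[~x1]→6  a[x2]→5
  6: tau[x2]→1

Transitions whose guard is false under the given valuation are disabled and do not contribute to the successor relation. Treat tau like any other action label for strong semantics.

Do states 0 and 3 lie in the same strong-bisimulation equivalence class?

Bisimulation quotient by refinement:
  round 0: {{0,1,2,3,4,5,6}}
  round 1: {{0,3},{1},{2},{4},{5,6}}
Fixed point at round 2; 5 class(es).
class of 0: {0,3}; class of 3: {0,3}

Answer: BISIMILAR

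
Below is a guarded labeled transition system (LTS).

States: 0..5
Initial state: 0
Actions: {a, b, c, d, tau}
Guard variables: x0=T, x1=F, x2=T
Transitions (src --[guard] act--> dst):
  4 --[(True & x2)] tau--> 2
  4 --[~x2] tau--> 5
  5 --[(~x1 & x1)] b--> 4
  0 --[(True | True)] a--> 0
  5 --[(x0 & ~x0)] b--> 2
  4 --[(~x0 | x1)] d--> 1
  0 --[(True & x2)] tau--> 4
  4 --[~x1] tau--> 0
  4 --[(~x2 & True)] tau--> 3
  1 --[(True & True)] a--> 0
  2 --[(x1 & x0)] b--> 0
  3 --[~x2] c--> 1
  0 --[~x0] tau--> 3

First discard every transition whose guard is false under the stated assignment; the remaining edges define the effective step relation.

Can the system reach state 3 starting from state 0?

Guard filter leaves 5 enabled edge(s).
depth 0: {0}
depth 1: {4}  total {0,4}
depth 2: {2}  total {0,2,4}
Reachable = {0,2,4}

Answer: UNREACHABLE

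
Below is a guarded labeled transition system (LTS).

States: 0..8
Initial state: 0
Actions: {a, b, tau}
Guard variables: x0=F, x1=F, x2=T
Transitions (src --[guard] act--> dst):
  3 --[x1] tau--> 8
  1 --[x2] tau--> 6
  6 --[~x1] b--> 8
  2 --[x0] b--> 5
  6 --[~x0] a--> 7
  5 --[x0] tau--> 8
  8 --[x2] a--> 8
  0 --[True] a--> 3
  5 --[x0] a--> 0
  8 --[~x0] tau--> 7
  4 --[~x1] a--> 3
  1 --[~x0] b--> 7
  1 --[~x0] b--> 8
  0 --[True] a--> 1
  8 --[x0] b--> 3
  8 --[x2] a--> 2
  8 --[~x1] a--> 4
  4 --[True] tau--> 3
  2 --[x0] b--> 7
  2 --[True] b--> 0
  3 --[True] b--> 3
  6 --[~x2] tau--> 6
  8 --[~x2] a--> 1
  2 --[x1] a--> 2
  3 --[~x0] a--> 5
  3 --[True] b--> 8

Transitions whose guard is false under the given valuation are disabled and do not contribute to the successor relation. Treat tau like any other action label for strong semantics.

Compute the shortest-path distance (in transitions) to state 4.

Breadth-first toward 4:
  L0 = {0}
  L1 = {1,3}
  L2 = {5,6,7,8}
  L3 = {2,4}
first hit 4 at d=3 via a·b·a

Answer: 3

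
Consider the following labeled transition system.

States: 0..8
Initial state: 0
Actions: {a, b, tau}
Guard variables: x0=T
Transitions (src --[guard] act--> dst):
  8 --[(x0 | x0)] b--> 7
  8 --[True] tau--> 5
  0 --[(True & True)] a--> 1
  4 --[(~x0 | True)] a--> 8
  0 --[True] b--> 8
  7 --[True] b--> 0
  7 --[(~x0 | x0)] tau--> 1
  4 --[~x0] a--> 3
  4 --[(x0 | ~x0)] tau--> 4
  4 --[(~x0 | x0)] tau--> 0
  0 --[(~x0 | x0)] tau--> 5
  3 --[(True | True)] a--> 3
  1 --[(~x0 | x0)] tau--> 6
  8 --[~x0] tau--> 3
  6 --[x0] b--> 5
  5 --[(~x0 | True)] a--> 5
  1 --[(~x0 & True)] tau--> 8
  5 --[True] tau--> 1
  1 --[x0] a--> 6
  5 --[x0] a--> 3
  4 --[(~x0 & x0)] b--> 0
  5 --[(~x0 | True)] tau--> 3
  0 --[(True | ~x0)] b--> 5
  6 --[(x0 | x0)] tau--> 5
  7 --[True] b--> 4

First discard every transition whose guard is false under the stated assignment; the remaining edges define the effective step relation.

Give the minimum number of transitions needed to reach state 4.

Answer: 3

Trace:
Breadth-first toward 4:
  Layer 0: {0}
  Layer 1: {1,5,8}
  Layer 2: {3,6,7}
  Layer 3: {4}
depth(4)=3, e.g. b·b·b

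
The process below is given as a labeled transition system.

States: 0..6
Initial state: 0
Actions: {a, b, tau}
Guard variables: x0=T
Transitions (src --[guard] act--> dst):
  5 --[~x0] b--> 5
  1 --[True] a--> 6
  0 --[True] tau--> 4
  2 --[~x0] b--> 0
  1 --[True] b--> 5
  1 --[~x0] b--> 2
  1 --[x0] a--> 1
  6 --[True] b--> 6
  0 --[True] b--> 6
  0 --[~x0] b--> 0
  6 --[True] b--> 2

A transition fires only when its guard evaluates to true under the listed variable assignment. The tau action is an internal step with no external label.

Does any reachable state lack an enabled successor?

Answer: DEADLOCK at state 2

Trace:
R = {0,2,4,6}
  0: b→6  tau→4  [2 out]
  2: ∅  [STUCK]
  4: ∅  [STUCK]
  6: b→2  b→6  [2 out]
trace reaching 2: b·b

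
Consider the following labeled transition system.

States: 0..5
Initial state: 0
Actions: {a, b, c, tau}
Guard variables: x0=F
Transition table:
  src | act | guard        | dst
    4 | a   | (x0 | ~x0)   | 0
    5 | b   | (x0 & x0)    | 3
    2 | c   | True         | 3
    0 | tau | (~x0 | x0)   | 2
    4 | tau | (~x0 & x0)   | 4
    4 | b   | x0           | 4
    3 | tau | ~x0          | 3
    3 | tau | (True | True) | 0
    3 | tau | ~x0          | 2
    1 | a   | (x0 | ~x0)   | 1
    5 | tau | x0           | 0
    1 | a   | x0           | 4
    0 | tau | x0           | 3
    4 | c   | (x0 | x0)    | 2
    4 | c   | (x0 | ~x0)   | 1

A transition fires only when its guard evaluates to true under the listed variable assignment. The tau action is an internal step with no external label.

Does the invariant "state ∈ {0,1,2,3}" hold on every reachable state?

Answer: INVARIANT HOLDS

Working:
Allowed set {0,1,2,3}
Reach set: {0,2,3}
  0: safe
  2: safe
  3: safe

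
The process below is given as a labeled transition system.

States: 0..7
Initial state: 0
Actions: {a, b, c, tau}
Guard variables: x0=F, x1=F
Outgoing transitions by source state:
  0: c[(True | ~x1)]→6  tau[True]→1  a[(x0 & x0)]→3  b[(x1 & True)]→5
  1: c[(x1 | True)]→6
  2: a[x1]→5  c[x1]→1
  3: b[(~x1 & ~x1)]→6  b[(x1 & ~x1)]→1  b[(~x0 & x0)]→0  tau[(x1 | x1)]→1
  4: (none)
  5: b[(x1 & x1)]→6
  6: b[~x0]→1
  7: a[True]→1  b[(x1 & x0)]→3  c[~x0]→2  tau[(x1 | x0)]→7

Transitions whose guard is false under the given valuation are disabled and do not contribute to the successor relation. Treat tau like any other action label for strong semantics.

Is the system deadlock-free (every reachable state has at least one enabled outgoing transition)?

Reach set: {0,1,6}
  0: c→6  tau→1  [2 exit(s)]
  1: c→6  [1 exit(s)]
  6: b→1  [1 exit(s)]

Answer: DEADLOCK-FREE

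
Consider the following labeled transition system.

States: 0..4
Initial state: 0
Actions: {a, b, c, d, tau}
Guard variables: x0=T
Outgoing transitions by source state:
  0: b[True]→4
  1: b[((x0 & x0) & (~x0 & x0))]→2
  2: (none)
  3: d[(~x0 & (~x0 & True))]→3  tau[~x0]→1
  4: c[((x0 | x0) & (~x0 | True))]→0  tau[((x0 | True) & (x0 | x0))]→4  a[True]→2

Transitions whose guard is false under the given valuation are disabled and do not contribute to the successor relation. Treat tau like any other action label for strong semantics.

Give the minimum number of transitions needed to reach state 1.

Answer: UNREACHABLE

Analysis:
Layered search for 1:
  Layer 0: {0}
  Layer 1: {4}
  Layer 2: {2}
1 never appears.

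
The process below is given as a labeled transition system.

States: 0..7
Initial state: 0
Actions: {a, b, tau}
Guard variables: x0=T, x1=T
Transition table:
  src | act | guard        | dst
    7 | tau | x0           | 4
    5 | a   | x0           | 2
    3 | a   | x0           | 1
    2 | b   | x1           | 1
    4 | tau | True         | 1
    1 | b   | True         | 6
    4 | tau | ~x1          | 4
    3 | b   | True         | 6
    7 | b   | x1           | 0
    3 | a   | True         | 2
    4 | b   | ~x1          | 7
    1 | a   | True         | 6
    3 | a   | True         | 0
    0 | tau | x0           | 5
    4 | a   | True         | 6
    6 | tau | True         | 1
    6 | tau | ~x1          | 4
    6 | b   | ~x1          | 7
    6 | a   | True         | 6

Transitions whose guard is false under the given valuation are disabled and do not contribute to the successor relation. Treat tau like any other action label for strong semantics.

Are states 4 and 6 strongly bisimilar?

Compute ~ classes (split until stable):
  P[0] = {{0,1,2,3,4,5,6,7}}
  P[1] = {{0},{1,3},{2},{4,6},{5},{7}}
  P[2] = {{0},{1},{2},{3},{4,6},{5},{7}}
stable after 3 split(s): 7 block(s)
class of 4: {4,6}; class of 6: {4,6}

Answer: BISIMILAR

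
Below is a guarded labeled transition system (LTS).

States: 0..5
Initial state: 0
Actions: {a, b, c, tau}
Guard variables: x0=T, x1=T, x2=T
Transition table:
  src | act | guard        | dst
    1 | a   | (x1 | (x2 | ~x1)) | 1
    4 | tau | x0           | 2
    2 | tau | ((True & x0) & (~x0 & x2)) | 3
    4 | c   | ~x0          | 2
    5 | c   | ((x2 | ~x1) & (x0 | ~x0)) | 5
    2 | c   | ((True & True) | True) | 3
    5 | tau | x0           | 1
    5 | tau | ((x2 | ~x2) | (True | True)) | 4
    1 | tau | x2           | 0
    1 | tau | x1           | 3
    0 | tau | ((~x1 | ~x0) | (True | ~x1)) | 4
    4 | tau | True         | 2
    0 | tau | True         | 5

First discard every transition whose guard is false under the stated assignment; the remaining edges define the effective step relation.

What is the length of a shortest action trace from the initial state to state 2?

BFS to 2:
  depth 0: {0}
  depth 1: {4,5}
  depth 2: {1,2}
depth(2)=2, e.g. tau·tau

Answer: 2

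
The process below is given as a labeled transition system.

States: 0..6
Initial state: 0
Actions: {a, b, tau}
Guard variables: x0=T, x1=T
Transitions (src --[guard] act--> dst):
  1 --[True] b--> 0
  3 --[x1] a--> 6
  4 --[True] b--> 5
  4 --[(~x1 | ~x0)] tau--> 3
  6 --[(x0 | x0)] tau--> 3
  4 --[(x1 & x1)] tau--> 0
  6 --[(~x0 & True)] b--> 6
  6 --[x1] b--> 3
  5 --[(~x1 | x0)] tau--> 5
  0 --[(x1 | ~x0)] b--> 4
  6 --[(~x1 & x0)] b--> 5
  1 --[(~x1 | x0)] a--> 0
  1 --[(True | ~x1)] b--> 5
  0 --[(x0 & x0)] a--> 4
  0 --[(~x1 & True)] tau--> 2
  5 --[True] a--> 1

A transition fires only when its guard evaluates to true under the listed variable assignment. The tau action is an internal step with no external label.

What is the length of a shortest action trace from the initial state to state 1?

Answer: 3

Working:
BFS to 1:
  depth 0: {0}
  depth 1: {4}
  depth 2: {5}
  depth 3: {1}
depth(1)=3, e.g. a·b·a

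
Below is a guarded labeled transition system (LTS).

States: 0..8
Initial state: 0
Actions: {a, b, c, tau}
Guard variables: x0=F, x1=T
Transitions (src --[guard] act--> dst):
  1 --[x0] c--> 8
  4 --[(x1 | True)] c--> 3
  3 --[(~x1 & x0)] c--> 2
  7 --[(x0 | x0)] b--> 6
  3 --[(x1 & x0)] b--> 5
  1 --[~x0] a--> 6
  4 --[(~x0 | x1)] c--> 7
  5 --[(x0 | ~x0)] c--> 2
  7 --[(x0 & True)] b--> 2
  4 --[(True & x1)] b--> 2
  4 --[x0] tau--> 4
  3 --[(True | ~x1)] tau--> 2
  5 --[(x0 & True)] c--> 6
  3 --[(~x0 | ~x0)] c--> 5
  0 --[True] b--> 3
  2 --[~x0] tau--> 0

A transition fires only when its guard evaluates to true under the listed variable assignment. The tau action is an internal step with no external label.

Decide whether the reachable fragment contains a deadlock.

Reach set: {0,2,3,5}
  0: b→3  [deg 1]
  2: tau→0  [deg 1]
  3: c→5  tau→2  [deg 2]
  5: c→2  [deg 1]

Answer: DEADLOCK-FREE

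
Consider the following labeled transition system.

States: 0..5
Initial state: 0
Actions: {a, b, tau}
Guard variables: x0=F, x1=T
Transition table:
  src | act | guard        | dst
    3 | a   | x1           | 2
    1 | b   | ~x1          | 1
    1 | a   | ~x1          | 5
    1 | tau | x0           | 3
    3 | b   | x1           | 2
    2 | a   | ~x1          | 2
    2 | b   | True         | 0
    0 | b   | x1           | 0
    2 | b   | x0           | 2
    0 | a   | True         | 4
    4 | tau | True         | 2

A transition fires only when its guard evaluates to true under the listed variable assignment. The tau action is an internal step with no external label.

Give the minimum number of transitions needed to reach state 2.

Answer: 2

Analysis:
Layered search for 2:
  depth 0: {0}
  depth 1: {4}
  depth 2: {2}
depth(2)=2, e.g. a·tau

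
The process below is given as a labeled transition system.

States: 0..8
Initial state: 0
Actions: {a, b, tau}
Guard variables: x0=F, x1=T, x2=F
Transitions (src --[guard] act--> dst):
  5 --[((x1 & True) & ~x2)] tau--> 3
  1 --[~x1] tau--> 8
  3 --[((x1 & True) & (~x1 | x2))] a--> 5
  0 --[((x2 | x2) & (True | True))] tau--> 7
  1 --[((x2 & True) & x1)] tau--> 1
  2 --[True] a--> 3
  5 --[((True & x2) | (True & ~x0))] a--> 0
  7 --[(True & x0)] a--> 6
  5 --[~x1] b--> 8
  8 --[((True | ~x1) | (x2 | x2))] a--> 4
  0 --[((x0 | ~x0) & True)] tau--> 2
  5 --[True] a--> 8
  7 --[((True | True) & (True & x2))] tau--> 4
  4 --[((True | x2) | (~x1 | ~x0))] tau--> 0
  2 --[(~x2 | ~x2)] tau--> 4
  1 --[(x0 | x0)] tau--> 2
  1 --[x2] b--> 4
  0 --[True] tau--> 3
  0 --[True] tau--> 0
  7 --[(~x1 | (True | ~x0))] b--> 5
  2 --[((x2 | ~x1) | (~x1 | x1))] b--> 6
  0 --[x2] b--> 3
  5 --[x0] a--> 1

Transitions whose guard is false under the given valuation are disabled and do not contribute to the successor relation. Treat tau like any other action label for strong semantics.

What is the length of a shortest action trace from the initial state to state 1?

Answer: UNREACHABLE

Trace:
BFS to 1:
  depth 0: {0}
  depth 1: {2,3}
  depth 2: {4,6}
1 never appears.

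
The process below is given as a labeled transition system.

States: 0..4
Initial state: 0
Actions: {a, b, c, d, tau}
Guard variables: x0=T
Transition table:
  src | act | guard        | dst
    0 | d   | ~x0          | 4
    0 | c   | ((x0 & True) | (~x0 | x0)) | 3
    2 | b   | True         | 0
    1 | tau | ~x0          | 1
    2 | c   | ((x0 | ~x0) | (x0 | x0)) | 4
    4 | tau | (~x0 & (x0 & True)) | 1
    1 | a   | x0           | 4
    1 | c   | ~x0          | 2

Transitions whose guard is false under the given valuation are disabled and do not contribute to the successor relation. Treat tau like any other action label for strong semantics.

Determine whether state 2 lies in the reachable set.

Answer: UNREACHABLE

Trace:
After dropping false guards: 4 live edges.
Layer 0: {0}
Layer 1: {3}  cumulative {0,3}
R = {0,3}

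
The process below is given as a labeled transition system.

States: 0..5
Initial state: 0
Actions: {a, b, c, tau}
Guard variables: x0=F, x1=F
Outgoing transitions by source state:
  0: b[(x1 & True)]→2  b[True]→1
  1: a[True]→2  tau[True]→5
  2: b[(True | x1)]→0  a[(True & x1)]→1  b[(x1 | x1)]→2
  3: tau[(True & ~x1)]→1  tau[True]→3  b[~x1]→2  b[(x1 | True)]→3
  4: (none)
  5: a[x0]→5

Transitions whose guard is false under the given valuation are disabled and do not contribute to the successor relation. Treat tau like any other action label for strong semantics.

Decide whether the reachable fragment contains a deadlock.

Reachable = {0,1,2,5}
  0: b→1  [1 exit(s)]
  1: a→2  tau→5  [2 exit(s)]
  2: b→0  [1 exit(s)]
  5: ∅  [no exit]
trace reaching 5: b·tau

Answer: DEADLOCK at state 5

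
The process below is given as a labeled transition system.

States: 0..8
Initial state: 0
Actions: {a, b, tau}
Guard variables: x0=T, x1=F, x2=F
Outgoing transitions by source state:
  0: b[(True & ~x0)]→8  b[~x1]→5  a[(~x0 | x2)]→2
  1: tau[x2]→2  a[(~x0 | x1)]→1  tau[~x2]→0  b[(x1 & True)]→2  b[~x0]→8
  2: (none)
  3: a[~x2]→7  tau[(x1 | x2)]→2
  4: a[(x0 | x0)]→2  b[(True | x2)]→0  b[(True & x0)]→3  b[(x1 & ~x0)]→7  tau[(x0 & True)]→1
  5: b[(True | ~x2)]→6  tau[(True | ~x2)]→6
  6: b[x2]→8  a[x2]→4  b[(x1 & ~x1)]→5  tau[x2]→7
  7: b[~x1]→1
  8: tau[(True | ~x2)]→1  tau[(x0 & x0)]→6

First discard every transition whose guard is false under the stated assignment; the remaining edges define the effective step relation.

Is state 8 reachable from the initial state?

12 transition(s) survive guard evaluation.
Layer 0: {0}
Layer 1: {5}  total {0,5}
Layer 2: {6}  total {0,5,6}
Reach set: {0,5,6}

Answer: UNREACHABLE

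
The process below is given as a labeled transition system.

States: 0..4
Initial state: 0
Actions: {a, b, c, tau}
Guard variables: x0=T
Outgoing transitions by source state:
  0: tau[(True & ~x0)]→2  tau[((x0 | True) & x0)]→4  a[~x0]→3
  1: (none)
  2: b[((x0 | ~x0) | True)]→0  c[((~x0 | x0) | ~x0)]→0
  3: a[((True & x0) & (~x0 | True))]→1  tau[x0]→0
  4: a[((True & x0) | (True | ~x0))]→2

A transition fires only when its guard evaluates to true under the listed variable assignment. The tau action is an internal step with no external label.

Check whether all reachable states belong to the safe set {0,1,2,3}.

Allowed set {0,1,2,3}
R = {0,2,4}
  0: safe
  2: safe
  4: outside
counterexample path to 4: tau

Answer: INVARIANT VIOLATED at state 4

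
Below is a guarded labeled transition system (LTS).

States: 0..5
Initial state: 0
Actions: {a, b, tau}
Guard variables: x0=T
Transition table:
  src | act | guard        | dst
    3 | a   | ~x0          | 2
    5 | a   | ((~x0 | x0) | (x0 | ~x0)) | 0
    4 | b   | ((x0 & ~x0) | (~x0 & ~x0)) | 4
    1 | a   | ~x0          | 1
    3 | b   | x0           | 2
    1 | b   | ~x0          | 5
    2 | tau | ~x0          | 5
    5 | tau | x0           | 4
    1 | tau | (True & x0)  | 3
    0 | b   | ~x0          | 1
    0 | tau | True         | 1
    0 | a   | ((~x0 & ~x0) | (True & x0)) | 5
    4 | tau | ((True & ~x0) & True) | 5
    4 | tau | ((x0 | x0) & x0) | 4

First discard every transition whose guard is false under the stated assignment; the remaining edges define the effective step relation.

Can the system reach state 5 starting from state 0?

Guard filter leaves 7 enabled edge(s).
Layer 0: {0}
Layer 1: {1,5}  total {0,1,5}
Layer 2: {3,4}  total {0,1,3,4,5}
Layer 3: {2}  total {0,1,2,3,4,5}
Reachable = {0,1,2,3,4,5}
trace reaching 5: a

Answer: REACHABLE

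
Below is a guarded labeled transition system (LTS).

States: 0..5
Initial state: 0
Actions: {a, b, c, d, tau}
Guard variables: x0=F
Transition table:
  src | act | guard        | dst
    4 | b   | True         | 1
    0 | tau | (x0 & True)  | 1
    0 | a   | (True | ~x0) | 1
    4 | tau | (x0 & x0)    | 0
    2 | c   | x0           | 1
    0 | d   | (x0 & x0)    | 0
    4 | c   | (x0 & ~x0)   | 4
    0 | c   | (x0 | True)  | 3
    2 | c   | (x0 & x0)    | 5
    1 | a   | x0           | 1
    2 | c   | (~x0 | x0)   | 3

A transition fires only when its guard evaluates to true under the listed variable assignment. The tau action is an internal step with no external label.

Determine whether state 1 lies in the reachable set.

Guard filter leaves 4 enabled edge(s).
depth 0: {0}
depth 1: {1,3}  now seen {0,1,3}
Reachable = {0,1,3}
trace reaching 1: a

Answer: REACHABLE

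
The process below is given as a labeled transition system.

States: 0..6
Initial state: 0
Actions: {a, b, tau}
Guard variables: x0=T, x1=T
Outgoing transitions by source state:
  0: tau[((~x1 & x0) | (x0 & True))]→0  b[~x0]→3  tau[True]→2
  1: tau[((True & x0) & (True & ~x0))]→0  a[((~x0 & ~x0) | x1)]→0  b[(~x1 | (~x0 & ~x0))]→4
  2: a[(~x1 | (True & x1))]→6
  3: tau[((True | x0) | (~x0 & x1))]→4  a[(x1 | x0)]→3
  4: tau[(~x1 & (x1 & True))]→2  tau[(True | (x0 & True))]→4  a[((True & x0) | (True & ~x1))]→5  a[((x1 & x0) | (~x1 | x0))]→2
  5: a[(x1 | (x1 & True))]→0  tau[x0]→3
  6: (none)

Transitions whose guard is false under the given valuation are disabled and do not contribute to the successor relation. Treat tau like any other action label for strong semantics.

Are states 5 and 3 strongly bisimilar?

Answer: NOT BISIMILAR

Analysis:
Refine partition for ~:
  round 0: {{0,1,2,3,4,5,6}}
  round 1: {{0},{1,2},{3,4,5},{6}}
  round 2: {{0},{1},{2},{3},{4},{5},{6}}
7 equivalence class(es) (converged in 3)
class of 5: {5}; class of 3: {3}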